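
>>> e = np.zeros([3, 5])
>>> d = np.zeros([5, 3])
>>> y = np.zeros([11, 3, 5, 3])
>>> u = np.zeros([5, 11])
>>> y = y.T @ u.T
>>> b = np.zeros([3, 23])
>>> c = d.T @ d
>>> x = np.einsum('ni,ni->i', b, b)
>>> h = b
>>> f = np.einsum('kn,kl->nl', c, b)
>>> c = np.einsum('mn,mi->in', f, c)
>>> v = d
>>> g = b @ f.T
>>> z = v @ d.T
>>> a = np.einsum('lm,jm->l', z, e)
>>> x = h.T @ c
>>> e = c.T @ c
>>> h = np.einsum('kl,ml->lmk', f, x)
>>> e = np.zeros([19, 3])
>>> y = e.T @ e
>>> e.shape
(19, 3)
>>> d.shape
(5, 3)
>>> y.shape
(3, 3)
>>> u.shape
(5, 11)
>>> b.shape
(3, 23)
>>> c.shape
(3, 23)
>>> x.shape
(23, 23)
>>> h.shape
(23, 23, 3)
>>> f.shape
(3, 23)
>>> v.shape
(5, 3)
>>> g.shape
(3, 3)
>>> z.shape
(5, 5)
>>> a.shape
(5,)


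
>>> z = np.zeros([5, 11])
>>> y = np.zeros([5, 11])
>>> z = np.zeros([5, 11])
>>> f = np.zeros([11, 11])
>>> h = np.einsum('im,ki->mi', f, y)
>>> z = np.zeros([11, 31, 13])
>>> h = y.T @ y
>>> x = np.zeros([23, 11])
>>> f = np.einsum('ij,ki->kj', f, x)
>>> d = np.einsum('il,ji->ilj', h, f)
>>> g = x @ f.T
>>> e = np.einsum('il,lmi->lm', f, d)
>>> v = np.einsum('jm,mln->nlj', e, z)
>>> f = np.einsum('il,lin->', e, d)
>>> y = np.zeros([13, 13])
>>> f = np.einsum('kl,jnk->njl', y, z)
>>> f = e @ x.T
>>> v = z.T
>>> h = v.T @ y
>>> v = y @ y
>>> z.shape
(11, 31, 13)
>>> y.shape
(13, 13)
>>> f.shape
(11, 23)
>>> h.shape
(11, 31, 13)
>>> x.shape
(23, 11)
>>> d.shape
(11, 11, 23)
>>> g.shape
(23, 23)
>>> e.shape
(11, 11)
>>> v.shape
(13, 13)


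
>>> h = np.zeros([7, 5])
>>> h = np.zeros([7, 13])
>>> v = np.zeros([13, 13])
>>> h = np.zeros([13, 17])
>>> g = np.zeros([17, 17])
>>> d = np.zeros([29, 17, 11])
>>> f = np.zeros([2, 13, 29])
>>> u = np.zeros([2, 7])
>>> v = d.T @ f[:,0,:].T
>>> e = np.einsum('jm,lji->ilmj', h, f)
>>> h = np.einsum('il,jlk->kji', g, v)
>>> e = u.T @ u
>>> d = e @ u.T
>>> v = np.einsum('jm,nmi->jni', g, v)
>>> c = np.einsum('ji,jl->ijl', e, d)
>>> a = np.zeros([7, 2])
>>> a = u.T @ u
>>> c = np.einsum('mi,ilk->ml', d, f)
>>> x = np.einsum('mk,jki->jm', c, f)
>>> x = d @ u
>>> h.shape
(2, 11, 17)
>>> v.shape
(17, 11, 2)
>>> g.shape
(17, 17)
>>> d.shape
(7, 2)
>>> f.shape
(2, 13, 29)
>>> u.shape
(2, 7)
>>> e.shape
(7, 7)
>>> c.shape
(7, 13)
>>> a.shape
(7, 7)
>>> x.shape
(7, 7)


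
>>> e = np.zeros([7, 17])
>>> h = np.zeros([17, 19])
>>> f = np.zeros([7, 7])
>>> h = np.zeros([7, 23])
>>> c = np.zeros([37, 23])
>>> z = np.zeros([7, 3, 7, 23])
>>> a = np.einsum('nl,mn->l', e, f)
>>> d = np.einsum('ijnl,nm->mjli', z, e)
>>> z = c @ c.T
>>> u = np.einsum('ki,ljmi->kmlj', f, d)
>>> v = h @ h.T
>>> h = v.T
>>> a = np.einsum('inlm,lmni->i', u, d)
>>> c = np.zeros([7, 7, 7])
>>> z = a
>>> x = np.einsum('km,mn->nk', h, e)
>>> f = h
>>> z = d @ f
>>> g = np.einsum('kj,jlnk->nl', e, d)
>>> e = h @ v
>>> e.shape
(7, 7)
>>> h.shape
(7, 7)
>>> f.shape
(7, 7)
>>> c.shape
(7, 7, 7)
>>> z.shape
(17, 3, 23, 7)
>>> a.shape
(7,)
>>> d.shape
(17, 3, 23, 7)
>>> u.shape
(7, 23, 17, 3)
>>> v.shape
(7, 7)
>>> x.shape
(17, 7)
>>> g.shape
(23, 3)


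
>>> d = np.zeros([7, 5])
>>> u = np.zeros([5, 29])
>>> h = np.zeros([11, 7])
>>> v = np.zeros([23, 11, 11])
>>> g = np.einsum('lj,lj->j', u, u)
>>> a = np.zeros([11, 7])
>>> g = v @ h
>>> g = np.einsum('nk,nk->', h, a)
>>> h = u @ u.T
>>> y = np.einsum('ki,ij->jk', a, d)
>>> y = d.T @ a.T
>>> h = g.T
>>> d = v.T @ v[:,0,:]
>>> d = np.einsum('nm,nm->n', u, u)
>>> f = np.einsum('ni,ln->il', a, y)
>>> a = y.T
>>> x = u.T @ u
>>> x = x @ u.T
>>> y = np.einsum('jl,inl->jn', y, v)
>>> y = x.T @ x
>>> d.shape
(5,)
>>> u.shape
(5, 29)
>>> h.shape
()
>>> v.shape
(23, 11, 11)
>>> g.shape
()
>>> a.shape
(11, 5)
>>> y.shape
(5, 5)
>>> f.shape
(7, 5)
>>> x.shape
(29, 5)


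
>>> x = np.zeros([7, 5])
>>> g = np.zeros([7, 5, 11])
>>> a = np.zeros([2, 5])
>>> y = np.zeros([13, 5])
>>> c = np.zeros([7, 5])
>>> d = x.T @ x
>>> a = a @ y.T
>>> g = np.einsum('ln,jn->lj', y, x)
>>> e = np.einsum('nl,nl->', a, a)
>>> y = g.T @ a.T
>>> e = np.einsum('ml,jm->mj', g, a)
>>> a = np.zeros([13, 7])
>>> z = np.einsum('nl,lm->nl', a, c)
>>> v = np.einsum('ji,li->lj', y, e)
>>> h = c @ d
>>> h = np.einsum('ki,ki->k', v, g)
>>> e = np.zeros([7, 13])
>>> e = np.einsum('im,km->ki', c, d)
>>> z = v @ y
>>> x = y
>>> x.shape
(7, 2)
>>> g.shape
(13, 7)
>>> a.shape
(13, 7)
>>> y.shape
(7, 2)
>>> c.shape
(7, 5)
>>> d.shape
(5, 5)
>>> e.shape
(5, 7)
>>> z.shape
(13, 2)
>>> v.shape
(13, 7)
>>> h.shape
(13,)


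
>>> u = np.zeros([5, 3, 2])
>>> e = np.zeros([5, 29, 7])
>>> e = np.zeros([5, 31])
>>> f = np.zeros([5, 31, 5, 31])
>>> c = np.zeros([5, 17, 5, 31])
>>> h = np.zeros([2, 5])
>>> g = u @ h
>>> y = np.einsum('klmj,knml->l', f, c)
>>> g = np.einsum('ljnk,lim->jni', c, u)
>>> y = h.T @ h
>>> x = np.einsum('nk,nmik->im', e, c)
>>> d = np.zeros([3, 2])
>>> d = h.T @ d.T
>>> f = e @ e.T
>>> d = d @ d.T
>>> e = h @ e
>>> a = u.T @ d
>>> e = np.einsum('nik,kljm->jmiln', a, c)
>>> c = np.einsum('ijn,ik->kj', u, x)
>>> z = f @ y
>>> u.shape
(5, 3, 2)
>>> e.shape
(5, 31, 3, 17, 2)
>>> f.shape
(5, 5)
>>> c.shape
(17, 3)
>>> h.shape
(2, 5)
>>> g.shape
(17, 5, 3)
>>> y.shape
(5, 5)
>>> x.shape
(5, 17)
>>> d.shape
(5, 5)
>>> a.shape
(2, 3, 5)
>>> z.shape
(5, 5)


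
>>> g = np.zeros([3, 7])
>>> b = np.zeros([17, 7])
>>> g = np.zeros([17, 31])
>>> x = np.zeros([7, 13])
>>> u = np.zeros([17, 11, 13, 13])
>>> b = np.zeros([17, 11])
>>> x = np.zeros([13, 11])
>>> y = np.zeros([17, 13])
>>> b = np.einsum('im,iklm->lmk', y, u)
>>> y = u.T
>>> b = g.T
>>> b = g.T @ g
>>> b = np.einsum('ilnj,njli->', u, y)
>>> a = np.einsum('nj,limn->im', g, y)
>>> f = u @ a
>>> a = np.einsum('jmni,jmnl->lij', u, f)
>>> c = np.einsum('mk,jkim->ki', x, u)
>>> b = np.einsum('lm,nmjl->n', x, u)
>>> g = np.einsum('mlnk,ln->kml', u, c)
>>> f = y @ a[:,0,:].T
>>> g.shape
(13, 17, 11)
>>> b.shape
(17,)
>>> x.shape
(13, 11)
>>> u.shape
(17, 11, 13, 13)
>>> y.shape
(13, 13, 11, 17)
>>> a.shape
(11, 13, 17)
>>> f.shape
(13, 13, 11, 11)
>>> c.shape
(11, 13)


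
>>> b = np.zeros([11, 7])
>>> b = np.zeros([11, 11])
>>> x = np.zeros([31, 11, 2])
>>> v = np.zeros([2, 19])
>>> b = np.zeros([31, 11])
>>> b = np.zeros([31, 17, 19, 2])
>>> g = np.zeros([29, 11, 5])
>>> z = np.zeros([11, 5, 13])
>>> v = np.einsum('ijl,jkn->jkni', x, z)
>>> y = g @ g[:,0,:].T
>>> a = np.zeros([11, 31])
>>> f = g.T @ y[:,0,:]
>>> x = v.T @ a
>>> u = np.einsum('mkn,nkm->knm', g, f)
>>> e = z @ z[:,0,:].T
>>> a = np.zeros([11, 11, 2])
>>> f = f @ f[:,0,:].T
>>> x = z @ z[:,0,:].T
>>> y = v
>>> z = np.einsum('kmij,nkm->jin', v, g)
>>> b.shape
(31, 17, 19, 2)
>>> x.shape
(11, 5, 11)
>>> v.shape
(11, 5, 13, 31)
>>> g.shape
(29, 11, 5)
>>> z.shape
(31, 13, 29)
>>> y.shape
(11, 5, 13, 31)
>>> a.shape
(11, 11, 2)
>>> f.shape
(5, 11, 5)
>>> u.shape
(11, 5, 29)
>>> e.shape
(11, 5, 11)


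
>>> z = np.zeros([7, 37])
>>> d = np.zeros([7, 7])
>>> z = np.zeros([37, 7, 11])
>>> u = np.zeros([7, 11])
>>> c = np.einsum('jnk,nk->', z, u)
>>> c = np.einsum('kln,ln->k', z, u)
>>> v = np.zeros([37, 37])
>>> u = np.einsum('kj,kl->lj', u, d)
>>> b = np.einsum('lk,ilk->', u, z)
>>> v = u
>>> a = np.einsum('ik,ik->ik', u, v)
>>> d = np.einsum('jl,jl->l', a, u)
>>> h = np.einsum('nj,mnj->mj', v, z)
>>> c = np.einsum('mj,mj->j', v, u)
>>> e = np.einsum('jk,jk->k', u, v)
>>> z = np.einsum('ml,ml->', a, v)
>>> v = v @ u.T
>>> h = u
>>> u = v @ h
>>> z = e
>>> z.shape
(11,)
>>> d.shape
(11,)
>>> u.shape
(7, 11)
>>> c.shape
(11,)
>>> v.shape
(7, 7)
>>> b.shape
()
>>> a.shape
(7, 11)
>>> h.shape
(7, 11)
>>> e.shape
(11,)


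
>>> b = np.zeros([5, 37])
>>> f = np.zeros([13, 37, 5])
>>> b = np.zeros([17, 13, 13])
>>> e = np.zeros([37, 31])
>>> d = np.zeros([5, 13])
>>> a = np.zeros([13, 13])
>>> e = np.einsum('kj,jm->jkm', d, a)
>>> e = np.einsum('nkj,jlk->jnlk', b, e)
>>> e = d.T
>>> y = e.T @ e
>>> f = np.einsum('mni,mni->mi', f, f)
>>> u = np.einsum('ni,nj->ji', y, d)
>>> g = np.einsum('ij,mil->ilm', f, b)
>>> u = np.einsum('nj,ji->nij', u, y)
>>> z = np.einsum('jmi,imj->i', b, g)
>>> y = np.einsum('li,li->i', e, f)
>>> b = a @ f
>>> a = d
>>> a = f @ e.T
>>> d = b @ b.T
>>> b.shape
(13, 5)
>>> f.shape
(13, 5)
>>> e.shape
(13, 5)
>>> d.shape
(13, 13)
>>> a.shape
(13, 13)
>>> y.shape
(5,)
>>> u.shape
(13, 5, 5)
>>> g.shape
(13, 13, 17)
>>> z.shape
(13,)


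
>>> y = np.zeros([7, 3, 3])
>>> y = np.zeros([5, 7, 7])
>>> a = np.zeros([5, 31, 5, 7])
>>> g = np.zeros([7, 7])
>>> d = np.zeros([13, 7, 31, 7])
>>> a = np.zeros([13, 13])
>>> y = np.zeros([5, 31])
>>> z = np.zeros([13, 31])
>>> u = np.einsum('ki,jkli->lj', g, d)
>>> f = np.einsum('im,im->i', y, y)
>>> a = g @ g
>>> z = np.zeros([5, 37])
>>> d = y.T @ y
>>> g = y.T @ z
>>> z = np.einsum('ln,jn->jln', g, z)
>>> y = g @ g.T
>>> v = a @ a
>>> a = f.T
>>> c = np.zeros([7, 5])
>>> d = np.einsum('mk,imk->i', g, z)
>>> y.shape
(31, 31)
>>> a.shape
(5,)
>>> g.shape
(31, 37)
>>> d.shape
(5,)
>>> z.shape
(5, 31, 37)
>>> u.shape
(31, 13)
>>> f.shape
(5,)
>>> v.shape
(7, 7)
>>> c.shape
(7, 5)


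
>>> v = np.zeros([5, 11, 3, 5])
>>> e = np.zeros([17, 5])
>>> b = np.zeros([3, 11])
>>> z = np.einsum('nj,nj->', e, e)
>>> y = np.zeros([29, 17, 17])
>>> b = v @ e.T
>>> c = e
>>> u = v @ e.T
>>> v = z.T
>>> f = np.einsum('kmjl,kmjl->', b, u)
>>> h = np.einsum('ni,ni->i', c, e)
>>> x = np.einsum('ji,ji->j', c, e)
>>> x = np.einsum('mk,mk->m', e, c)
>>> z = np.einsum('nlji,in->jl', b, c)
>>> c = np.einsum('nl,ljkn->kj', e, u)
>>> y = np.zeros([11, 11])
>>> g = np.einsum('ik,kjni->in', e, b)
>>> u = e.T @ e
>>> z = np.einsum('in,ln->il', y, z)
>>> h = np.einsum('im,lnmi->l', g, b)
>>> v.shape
()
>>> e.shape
(17, 5)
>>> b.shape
(5, 11, 3, 17)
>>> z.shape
(11, 3)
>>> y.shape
(11, 11)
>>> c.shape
(3, 11)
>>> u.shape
(5, 5)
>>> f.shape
()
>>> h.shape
(5,)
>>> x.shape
(17,)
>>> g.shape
(17, 3)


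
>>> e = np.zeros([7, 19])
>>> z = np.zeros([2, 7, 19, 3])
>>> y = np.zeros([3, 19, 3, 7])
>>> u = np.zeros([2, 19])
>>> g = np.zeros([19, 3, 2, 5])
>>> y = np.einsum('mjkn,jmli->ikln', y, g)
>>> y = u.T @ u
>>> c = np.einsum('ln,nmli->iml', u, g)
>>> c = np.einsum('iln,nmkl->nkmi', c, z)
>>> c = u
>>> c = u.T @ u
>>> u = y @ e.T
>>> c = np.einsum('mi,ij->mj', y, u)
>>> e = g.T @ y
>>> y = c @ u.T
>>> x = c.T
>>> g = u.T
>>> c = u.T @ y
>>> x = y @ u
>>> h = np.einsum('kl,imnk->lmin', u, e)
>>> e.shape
(5, 2, 3, 19)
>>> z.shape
(2, 7, 19, 3)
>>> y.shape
(19, 19)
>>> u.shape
(19, 7)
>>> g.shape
(7, 19)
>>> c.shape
(7, 19)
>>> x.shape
(19, 7)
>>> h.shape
(7, 2, 5, 3)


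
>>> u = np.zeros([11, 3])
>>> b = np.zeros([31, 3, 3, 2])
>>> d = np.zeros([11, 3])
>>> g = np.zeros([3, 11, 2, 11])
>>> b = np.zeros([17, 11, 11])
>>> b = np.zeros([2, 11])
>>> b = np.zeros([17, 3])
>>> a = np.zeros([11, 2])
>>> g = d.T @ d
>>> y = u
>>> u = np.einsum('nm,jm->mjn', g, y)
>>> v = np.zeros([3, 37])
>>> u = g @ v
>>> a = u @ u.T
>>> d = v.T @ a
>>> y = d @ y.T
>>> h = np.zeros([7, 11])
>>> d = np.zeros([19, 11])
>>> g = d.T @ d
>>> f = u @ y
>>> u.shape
(3, 37)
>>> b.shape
(17, 3)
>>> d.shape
(19, 11)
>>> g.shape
(11, 11)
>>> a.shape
(3, 3)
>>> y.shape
(37, 11)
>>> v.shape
(3, 37)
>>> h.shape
(7, 11)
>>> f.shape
(3, 11)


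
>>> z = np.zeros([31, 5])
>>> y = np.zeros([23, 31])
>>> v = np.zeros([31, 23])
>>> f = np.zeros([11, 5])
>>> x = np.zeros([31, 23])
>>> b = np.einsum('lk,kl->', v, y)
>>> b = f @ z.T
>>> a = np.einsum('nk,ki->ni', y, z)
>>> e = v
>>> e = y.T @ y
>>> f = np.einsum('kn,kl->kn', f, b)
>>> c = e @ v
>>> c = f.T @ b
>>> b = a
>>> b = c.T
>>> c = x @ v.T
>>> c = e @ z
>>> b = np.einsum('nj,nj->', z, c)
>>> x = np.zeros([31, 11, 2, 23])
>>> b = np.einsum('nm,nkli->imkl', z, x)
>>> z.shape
(31, 5)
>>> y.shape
(23, 31)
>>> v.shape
(31, 23)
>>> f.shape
(11, 5)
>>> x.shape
(31, 11, 2, 23)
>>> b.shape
(23, 5, 11, 2)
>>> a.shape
(23, 5)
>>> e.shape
(31, 31)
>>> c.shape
(31, 5)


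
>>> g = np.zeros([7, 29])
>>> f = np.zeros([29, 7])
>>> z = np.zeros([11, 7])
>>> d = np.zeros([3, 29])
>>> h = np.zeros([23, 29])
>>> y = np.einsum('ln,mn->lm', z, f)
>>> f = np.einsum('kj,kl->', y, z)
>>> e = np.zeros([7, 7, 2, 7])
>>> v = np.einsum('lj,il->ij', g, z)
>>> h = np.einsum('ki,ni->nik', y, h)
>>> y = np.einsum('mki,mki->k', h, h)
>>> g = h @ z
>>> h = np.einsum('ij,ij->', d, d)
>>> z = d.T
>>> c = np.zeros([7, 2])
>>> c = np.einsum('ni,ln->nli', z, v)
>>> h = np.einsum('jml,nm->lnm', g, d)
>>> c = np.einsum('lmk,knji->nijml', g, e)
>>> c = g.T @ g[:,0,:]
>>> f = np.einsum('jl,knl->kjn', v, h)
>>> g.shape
(23, 29, 7)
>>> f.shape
(7, 11, 3)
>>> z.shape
(29, 3)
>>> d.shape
(3, 29)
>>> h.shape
(7, 3, 29)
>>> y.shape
(29,)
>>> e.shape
(7, 7, 2, 7)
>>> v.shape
(11, 29)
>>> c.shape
(7, 29, 7)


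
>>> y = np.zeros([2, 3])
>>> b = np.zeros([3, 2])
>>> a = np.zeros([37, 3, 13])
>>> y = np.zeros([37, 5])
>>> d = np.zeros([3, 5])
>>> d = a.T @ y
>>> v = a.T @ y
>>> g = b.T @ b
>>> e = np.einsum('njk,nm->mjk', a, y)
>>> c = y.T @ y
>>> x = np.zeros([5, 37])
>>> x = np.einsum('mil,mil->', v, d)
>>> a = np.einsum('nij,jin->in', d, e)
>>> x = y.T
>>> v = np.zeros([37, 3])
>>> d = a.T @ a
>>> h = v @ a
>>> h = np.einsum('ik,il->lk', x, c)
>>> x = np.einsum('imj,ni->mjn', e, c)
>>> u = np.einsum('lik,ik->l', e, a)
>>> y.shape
(37, 5)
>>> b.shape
(3, 2)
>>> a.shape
(3, 13)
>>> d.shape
(13, 13)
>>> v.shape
(37, 3)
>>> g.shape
(2, 2)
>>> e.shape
(5, 3, 13)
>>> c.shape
(5, 5)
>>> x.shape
(3, 13, 5)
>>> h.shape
(5, 37)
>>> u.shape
(5,)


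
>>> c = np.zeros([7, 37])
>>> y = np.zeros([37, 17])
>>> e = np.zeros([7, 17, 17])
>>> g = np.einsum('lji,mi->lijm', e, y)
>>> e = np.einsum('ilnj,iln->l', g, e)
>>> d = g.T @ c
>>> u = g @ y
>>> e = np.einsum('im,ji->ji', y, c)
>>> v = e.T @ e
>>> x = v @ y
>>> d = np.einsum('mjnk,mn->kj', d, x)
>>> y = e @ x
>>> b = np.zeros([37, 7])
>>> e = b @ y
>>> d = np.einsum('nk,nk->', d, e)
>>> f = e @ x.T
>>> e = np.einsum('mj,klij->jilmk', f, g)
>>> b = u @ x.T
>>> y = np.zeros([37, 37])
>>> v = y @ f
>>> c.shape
(7, 37)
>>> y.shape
(37, 37)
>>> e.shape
(37, 17, 17, 37, 7)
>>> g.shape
(7, 17, 17, 37)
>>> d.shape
()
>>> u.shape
(7, 17, 17, 17)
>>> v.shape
(37, 37)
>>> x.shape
(37, 17)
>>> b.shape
(7, 17, 17, 37)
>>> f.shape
(37, 37)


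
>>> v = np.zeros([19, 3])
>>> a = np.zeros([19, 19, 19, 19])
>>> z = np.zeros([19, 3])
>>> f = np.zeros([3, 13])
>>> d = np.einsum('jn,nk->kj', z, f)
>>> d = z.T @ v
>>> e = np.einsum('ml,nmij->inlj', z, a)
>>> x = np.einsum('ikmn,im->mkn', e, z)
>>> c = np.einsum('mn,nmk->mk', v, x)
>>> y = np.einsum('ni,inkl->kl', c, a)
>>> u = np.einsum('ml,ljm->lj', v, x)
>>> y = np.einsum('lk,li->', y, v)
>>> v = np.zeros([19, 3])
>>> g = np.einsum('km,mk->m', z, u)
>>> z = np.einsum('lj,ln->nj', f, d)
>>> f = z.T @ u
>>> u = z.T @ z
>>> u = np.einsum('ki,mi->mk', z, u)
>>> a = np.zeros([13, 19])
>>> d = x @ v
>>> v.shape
(19, 3)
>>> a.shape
(13, 19)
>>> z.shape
(3, 13)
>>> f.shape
(13, 19)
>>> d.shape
(3, 19, 3)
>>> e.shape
(19, 19, 3, 19)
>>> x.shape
(3, 19, 19)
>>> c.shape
(19, 19)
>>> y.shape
()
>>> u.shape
(13, 3)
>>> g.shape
(3,)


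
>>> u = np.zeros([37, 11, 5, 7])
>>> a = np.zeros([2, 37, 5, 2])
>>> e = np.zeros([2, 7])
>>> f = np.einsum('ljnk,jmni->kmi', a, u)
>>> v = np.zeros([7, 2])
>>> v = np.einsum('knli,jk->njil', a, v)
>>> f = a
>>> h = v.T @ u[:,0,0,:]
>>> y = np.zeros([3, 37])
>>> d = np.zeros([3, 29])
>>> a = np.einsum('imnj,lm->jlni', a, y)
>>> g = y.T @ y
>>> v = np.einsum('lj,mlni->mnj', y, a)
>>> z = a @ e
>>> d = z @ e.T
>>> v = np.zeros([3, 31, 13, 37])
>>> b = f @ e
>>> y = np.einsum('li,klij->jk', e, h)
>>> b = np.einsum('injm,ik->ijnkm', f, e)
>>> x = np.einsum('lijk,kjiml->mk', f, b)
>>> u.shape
(37, 11, 5, 7)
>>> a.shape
(2, 3, 5, 2)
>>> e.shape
(2, 7)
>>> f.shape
(2, 37, 5, 2)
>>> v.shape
(3, 31, 13, 37)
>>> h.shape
(5, 2, 7, 7)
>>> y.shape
(7, 5)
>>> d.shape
(2, 3, 5, 2)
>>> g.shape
(37, 37)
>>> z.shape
(2, 3, 5, 7)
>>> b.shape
(2, 5, 37, 7, 2)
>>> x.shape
(7, 2)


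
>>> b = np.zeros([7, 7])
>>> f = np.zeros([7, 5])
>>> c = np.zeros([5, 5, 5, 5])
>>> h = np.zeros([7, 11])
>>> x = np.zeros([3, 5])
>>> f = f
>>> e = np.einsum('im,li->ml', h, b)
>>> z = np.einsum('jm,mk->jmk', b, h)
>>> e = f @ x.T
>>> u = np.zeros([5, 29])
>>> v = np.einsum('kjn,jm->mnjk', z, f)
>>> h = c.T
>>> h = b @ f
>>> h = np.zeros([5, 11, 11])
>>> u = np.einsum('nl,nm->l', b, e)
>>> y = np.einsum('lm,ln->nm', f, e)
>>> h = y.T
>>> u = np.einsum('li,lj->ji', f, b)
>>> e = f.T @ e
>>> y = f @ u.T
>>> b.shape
(7, 7)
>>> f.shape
(7, 5)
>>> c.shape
(5, 5, 5, 5)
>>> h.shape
(5, 3)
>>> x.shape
(3, 5)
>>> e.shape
(5, 3)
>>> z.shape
(7, 7, 11)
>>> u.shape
(7, 5)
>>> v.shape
(5, 11, 7, 7)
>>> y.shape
(7, 7)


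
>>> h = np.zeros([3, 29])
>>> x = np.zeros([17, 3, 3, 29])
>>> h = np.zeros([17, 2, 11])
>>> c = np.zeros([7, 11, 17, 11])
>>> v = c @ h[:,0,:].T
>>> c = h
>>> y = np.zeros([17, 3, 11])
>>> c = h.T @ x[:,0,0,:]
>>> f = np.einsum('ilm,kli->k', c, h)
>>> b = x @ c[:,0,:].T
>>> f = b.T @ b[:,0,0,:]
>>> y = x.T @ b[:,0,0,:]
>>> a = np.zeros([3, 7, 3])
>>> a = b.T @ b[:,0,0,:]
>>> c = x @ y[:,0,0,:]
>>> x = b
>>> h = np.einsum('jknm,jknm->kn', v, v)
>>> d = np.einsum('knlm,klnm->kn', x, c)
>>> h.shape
(11, 17)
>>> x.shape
(17, 3, 3, 11)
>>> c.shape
(17, 3, 3, 11)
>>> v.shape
(7, 11, 17, 17)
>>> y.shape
(29, 3, 3, 11)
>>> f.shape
(11, 3, 3, 11)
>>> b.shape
(17, 3, 3, 11)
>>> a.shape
(11, 3, 3, 11)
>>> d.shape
(17, 3)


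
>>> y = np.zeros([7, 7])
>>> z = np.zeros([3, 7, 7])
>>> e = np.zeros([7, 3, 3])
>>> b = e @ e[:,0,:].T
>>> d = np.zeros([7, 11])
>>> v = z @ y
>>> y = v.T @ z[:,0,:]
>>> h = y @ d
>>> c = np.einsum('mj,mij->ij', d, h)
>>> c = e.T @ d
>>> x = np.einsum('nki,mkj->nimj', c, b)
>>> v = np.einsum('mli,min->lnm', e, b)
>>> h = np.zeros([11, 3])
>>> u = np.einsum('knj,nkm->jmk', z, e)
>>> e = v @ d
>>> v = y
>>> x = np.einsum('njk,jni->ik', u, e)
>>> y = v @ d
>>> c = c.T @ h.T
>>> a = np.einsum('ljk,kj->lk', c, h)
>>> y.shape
(7, 7, 11)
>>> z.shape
(3, 7, 7)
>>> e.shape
(3, 7, 11)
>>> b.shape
(7, 3, 7)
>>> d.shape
(7, 11)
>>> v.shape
(7, 7, 7)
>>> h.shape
(11, 3)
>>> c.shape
(11, 3, 11)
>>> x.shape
(11, 3)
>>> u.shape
(7, 3, 3)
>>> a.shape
(11, 11)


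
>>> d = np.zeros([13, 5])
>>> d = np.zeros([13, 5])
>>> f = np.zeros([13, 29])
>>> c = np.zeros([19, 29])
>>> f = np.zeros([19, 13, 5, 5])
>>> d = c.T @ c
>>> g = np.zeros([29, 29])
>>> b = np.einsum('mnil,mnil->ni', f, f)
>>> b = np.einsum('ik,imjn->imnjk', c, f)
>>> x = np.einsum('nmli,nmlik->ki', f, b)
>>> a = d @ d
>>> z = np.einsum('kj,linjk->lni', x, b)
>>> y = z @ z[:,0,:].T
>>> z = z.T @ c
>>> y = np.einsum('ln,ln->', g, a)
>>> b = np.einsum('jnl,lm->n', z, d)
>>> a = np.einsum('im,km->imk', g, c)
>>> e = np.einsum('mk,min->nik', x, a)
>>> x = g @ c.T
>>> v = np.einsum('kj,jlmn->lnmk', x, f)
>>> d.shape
(29, 29)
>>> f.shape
(19, 13, 5, 5)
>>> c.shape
(19, 29)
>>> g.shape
(29, 29)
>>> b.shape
(5,)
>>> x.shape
(29, 19)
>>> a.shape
(29, 29, 19)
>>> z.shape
(13, 5, 29)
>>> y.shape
()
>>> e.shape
(19, 29, 5)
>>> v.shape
(13, 5, 5, 29)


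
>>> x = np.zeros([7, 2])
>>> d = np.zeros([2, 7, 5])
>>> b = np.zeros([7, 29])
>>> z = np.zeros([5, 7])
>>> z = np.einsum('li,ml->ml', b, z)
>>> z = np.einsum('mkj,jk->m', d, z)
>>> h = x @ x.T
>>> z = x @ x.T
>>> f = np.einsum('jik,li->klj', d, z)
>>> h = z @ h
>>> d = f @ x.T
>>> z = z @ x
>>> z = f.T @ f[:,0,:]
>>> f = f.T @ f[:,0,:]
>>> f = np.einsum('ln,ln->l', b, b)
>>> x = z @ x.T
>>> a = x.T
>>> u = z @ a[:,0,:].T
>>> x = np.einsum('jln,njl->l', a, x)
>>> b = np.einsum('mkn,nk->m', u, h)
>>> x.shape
(7,)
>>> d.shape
(5, 7, 7)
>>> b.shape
(2,)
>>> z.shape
(2, 7, 2)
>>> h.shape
(7, 7)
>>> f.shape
(7,)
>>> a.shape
(7, 7, 2)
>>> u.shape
(2, 7, 7)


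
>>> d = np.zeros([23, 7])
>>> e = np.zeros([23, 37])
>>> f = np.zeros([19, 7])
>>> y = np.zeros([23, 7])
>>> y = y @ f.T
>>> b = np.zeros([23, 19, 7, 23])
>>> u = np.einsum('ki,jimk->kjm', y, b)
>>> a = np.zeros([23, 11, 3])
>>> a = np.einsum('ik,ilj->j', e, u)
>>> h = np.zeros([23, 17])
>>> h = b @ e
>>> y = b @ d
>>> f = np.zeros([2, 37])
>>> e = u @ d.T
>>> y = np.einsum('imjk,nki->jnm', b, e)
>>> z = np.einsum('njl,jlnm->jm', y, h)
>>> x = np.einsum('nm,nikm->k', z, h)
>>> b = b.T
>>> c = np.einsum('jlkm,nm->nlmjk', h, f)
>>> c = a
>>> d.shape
(23, 7)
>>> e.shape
(23, 23, 23)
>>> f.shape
(2, 37)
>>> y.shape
(7, 23, 19)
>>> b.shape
(23, 7, 19, 23)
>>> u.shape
(23, 23, 7)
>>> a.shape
(7,)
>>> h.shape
(23, 19, 7, 37)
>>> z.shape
(23, 37)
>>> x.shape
(7,)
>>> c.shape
(7,)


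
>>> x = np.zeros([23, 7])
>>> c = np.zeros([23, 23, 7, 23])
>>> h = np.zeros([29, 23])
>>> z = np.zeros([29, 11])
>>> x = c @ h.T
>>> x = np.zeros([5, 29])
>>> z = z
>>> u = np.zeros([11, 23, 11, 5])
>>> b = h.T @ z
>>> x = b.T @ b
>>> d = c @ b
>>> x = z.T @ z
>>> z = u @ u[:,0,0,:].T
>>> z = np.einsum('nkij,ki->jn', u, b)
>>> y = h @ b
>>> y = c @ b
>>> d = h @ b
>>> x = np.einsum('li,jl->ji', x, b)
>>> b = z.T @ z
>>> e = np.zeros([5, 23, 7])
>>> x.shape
(23, 11)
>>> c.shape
(23, 23, 7, 23)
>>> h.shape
(29, 23)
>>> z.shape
(5, 11)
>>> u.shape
(11, 23, 11, 5)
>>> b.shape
(11, 11)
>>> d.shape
(29, 11)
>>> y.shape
(23, 23, 7, 11)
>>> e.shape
(5, 23, 7)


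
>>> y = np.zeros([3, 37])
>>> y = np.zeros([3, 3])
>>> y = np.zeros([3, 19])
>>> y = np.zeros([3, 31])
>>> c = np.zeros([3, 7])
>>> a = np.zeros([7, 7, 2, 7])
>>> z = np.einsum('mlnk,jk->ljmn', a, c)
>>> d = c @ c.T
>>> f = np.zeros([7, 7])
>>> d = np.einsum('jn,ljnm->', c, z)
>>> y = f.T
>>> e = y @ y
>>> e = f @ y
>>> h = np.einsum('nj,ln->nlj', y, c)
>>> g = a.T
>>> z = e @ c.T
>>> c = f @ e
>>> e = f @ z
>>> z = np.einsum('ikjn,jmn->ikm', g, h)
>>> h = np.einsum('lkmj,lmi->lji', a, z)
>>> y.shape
(7, 7)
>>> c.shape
(7, 7)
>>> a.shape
(7, 7, 2, 7)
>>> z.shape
(7, 2, 3)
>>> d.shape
()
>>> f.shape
(7, 7)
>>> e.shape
(7, 3)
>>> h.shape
(7, 7, 3)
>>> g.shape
(7, 2, 7, 7)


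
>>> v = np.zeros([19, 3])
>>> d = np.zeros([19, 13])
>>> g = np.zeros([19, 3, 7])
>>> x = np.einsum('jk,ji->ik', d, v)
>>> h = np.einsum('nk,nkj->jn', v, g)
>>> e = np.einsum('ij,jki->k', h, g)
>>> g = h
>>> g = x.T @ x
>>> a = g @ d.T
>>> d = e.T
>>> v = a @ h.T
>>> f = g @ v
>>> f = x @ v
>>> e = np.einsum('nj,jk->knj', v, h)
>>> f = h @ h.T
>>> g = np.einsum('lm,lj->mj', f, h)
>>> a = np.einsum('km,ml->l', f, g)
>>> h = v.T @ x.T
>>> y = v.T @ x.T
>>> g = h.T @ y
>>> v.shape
(13, 7)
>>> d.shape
(3,)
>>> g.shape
(3, 3)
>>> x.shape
(3, 13)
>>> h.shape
(7, 3)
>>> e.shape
(19, 13, 7)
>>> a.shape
(19,)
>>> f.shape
(7, 7)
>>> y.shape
(7, 3)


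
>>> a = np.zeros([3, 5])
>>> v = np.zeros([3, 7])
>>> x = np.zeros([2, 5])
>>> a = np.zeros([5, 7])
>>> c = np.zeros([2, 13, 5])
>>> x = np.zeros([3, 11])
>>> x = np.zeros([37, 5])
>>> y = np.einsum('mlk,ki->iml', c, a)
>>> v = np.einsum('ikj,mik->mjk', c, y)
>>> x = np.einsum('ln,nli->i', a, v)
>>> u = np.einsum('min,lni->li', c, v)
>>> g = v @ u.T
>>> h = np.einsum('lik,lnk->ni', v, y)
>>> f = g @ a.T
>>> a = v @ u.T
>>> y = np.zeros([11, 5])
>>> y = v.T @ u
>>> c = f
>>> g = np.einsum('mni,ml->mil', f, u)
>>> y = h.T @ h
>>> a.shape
(7, 5, 7)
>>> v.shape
(7, 5, 13)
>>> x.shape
(13,)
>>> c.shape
(7, 5, 5)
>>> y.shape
(5, 5)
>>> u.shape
(7, 13)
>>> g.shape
(7, 5, 13)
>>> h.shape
(2, 5)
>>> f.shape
(7, 5, 5)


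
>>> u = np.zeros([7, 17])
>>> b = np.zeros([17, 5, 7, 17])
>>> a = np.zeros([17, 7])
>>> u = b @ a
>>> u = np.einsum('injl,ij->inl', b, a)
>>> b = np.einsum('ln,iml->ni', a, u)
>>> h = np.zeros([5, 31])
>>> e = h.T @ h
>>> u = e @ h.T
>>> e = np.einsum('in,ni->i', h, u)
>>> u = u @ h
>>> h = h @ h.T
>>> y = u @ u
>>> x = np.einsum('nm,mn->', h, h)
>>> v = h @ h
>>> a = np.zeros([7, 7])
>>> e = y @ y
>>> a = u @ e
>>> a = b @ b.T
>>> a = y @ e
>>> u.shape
(31, 31)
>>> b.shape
(7, 17)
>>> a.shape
(31, 31)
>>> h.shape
(5, 5)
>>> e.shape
(31, 31)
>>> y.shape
(31, 31)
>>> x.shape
()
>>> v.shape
(5, 5)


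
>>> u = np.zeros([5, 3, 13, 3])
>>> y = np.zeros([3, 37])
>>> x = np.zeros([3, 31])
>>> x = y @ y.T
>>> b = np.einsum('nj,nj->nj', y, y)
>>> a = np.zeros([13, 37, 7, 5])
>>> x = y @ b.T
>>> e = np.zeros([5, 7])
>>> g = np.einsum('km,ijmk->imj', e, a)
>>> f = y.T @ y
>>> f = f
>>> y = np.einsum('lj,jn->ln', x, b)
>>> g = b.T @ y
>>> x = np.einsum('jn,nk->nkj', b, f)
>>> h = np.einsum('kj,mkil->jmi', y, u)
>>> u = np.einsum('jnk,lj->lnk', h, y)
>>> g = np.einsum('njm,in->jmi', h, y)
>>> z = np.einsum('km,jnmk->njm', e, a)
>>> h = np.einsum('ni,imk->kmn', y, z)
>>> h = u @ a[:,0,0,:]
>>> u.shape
(3, 5, 13)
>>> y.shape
(3, 37)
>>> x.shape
(37, 37, 3)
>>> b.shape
(3, 37)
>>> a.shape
(13, 37, 7, 5)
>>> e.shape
(5, 7)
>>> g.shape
(5, 13, 3)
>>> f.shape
(37, 37)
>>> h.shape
(3, 5, 5)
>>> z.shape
(37, 13, 7)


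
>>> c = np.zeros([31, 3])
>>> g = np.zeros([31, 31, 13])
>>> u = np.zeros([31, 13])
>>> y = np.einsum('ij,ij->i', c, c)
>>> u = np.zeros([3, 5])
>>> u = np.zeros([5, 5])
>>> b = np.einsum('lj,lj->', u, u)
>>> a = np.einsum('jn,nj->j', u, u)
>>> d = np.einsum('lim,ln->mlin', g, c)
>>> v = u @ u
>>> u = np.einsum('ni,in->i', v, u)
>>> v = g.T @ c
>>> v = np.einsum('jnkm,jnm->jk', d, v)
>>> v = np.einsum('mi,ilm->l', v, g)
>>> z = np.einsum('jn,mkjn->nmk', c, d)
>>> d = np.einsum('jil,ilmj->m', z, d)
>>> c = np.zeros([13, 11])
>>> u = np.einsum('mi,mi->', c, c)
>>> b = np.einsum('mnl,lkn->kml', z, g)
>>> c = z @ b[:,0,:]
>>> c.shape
(3, 13, 31)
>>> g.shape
(31, 31, 13)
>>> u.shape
()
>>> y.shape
(31,)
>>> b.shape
(31, 3, 31)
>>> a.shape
(5,)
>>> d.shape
(31,)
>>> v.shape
(31,)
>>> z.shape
(3, 13, 31)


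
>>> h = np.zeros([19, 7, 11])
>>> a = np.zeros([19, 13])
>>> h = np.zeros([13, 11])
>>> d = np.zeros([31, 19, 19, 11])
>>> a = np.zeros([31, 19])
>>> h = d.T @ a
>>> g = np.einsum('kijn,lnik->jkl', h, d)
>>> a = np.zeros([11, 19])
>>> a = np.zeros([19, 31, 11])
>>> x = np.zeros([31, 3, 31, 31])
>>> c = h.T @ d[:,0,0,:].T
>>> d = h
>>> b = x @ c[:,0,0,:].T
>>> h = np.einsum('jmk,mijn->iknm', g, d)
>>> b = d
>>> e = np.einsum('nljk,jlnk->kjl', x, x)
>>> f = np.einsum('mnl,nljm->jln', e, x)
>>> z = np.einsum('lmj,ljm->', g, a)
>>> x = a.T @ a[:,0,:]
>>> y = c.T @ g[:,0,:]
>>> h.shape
(19, 31, 19, 11)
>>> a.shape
(19, 31, 11)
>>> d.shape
(11, 19, 19, 19)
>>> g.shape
(19, 11, 31)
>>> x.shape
(11, 31, 11)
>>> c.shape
(19, 19, 19, 31)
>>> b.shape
(11, 19, 19, 19)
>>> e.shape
(31, 31, 3)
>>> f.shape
(31, 3, 31)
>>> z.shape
()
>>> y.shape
(31, 19, 19, 31)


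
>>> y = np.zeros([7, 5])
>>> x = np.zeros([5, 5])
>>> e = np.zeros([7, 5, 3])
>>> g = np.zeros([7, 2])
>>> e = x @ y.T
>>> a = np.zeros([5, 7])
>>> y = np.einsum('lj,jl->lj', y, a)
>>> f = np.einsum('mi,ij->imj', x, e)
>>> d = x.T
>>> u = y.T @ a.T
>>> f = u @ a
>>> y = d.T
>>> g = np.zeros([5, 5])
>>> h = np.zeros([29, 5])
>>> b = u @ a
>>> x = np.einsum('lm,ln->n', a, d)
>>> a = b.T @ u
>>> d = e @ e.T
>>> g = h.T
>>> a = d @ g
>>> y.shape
(5, 5)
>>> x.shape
(5,)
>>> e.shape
(5, 7)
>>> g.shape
(5, 29)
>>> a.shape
(5, 29)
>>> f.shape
(5, 7)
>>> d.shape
(5, 5)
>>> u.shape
(5, 5)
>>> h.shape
(29, 5)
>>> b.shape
(5, 7)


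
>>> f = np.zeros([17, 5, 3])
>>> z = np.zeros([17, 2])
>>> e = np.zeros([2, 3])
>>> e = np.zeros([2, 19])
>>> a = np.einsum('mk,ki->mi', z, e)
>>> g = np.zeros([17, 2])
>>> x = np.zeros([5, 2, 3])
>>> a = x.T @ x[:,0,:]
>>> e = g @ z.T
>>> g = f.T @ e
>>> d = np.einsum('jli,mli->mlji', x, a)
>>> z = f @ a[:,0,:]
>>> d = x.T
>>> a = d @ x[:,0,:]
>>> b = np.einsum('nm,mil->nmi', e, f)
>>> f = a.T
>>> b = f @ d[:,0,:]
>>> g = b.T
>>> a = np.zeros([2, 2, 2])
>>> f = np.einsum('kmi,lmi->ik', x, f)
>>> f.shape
(3, 5)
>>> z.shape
(17, 5, 3)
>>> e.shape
(17, 17)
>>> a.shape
(2, 2, 2)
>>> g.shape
(5, 2, 3)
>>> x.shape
(5, 2, 3)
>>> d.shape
(3, 2, 5)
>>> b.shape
(3, 2, 5)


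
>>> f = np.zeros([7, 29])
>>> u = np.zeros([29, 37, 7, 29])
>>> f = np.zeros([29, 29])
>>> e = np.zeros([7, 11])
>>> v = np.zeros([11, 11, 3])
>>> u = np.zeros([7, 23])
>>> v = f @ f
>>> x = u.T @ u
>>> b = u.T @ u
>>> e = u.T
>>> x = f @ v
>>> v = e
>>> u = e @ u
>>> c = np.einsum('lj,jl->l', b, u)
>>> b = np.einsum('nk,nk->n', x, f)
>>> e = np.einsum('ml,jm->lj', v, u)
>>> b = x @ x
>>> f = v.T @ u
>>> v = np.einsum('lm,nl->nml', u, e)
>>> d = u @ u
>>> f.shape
(7, 23)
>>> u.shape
(23, 23)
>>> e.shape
(7, 23)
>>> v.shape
(7, 23, 23)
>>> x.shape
(29, 29)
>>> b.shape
(29, 29)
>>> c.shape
(23,)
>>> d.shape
(23, 23)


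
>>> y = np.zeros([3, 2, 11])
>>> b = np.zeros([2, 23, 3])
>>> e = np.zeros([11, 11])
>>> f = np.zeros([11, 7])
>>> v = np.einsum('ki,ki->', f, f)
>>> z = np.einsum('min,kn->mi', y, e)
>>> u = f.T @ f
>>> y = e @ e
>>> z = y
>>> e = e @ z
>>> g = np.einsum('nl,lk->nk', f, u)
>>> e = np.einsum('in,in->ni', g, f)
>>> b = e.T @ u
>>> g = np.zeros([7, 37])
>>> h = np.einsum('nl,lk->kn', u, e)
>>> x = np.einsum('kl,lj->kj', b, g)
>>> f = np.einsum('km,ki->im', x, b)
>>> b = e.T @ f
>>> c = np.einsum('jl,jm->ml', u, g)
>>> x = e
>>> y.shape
(11, 11)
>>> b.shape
(11, 37)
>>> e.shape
(7, 11)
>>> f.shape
(7, 37)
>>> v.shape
()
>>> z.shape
(11, 11)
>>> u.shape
(7, 7)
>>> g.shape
(7, 37)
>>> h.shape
(11, 7)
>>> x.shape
(7, 11)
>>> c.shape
(37, 7)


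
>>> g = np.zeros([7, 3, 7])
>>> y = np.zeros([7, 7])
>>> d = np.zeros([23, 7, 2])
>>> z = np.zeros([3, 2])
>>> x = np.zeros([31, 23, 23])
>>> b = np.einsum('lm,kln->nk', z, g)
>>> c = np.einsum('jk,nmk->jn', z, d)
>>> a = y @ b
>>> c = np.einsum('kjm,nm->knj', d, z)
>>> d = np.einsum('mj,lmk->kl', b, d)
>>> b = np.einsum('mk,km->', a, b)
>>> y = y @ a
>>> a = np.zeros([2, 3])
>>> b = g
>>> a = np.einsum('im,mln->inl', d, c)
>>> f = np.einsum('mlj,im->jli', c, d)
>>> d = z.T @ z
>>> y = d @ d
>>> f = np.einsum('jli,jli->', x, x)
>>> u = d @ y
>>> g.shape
(7, 3, 7)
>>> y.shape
(2, 2)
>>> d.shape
(2, 2)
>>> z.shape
(3, 2)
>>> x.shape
(31, 23, 23)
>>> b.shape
(7, 3, 7)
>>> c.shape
(23, 3, 7)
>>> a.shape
(2, 7, 3)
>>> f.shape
()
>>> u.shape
(2, 2)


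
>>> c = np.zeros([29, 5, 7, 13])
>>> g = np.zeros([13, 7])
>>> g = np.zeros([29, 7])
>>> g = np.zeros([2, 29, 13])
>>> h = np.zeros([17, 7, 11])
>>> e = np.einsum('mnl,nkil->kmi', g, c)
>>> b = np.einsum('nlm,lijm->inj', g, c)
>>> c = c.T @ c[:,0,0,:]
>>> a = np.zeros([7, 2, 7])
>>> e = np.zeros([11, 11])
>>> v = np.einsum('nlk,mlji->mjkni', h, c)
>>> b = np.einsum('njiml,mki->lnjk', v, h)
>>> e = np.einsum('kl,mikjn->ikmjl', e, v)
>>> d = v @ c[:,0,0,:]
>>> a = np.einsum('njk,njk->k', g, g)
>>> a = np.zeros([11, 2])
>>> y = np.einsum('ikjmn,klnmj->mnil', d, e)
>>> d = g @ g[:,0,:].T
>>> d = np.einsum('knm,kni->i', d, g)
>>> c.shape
(13, 7, 5, 13)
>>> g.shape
(2, 29, 13)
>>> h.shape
(17, 7, 11)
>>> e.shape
(5, 11, 13, 17, 11)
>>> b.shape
(13, 13, 5, 7)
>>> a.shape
(11, 2)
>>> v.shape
(13, 5, 11, 17, 13)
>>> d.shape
(13,)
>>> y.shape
(17, 13, 13, 11)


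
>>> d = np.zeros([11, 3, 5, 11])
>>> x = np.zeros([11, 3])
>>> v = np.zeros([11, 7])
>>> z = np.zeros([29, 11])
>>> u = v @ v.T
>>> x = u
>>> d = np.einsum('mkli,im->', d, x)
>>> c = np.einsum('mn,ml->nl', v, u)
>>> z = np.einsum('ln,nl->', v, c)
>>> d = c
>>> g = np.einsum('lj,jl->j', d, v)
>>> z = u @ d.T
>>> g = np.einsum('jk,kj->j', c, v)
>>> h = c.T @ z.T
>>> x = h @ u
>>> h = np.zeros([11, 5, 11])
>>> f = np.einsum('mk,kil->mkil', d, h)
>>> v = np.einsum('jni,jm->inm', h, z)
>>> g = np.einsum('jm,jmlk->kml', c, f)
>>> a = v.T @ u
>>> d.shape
(7, 11)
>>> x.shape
(11, 11)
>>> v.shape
(11, 5, 7)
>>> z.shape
(11, 7)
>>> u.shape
(11, 11)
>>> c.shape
(7, 11)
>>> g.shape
(11, 11, 5)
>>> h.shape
(11, 5, 11)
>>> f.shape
(7, 11, 5, 11)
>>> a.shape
(7, 5, 11)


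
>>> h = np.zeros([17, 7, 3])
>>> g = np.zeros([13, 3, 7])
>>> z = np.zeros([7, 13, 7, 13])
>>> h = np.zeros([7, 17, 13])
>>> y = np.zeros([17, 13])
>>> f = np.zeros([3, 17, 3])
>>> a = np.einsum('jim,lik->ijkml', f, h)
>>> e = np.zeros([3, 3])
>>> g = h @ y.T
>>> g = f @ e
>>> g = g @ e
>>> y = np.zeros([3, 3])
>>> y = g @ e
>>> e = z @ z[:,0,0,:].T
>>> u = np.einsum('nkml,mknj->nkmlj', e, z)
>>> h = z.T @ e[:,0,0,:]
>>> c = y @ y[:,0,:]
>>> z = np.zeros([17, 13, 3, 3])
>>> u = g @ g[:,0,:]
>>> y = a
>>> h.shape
(13, 7, 13, 7)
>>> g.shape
(3, 17, 3)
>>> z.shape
(17, 13, 3, 3)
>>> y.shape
(17, 3, 13, 3, 7)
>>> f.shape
(3, 17, 3)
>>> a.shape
(17, 3, 13, 3, 7)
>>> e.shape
(7, 13, 7, 7)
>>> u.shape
(3, 17, 3)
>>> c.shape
(3, 17, 3)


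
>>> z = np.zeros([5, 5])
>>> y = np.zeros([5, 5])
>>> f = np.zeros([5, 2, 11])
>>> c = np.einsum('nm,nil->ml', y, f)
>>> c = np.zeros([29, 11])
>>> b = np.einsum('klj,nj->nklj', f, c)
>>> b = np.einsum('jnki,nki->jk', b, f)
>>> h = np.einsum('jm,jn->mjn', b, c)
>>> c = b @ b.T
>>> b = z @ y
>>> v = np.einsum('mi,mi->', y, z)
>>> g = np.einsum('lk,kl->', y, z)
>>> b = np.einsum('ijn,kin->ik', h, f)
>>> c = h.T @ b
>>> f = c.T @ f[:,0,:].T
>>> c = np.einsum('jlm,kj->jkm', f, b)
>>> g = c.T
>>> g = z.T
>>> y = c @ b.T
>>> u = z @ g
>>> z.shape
(5, 5)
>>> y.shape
(5, 2, 2)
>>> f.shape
(5, 29, 5)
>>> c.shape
(5, 2, 5)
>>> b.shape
(2, 5)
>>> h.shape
(2, 29, 11)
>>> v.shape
()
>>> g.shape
(5, 5)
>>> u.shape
(5, 5)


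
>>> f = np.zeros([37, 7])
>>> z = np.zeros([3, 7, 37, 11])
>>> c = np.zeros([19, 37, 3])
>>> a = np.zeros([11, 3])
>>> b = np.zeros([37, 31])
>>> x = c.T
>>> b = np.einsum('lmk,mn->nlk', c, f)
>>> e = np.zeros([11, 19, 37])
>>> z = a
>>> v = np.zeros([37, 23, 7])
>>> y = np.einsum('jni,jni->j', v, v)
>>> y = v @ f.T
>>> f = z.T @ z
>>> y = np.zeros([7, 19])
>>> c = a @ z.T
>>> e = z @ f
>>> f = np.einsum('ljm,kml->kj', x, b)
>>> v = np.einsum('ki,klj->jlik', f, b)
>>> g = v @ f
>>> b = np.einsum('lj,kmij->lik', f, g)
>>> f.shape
(7, 37)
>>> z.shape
(11, 3)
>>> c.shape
(11, 11)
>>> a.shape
(11, 3)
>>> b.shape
(7, 37, 3)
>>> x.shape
(3, 37, 19)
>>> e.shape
(11, 3)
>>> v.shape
(3, 19, 37, 7)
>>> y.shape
(7, 19)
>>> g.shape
(3, 19, 37, 37)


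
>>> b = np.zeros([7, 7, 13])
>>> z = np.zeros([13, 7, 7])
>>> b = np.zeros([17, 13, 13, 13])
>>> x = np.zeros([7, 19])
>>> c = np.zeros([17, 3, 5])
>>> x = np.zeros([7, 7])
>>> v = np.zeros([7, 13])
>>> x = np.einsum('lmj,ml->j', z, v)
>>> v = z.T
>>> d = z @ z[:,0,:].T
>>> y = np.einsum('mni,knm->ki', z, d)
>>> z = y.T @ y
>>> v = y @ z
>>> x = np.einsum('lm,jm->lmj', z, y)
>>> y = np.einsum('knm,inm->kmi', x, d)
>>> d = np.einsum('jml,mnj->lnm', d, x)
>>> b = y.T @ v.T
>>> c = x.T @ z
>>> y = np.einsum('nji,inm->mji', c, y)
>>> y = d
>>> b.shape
(13, 13, 13)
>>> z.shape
(7, 7)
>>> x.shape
(7, 7, 13)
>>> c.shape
(13, 7, 7)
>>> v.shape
(13, 7)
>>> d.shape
(13, 7, 7)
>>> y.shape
(13, 7, 7)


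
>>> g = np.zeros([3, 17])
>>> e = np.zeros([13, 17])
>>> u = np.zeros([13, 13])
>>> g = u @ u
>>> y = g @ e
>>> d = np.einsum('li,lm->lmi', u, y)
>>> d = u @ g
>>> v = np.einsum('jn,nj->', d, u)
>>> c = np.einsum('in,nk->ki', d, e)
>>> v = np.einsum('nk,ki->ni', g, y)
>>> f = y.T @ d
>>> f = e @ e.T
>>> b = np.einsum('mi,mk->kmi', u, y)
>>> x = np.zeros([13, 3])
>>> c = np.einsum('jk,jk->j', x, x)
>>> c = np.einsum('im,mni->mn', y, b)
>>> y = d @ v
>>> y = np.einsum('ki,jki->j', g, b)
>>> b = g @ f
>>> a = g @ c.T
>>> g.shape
(13, 13)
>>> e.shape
(13, 17)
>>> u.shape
(13, 13)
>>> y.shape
(17,)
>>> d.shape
(13, 13)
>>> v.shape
(13, 17)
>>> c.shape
(17, 13)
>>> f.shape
(13, 13)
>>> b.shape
(13, 13)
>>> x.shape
(13, 3)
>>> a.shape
(13, 17)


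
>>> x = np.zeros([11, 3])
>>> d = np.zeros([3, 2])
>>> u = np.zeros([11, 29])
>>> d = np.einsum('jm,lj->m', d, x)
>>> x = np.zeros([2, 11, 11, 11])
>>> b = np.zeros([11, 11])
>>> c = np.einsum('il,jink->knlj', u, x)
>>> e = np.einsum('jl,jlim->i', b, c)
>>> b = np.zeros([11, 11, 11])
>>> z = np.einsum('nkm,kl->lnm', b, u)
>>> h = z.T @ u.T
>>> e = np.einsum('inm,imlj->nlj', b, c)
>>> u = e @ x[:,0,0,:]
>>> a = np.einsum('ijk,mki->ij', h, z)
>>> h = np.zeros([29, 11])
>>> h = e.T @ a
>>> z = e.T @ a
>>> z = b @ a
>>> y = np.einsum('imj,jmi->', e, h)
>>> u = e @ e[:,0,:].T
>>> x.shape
(2, 11, 11, 11)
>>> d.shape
(2,)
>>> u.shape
(11, 29, 11)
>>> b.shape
(11, 11, 11)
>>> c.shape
(11, 11, 29, 2)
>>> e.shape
(11, 29, 2)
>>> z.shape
(11, 11, 11)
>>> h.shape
(2, 29, 11)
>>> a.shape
(11, 11)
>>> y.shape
()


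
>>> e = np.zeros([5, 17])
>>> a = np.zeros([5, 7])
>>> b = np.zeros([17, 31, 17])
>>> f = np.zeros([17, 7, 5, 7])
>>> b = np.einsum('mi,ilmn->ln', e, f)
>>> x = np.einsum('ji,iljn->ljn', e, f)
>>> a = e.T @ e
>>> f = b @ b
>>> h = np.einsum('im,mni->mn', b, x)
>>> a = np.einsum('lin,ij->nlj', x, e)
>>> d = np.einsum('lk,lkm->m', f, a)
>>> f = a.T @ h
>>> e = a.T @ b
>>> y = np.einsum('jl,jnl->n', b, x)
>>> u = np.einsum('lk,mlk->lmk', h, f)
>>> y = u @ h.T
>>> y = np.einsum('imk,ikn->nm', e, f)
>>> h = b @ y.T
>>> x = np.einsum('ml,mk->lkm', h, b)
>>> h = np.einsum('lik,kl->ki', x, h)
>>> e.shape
(17, 7, 7)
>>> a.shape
(7, 7, 17)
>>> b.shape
(7, 7)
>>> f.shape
(17, 7, 5)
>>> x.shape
(5, 7, 7)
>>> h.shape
(7, 7)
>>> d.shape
(17,)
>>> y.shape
(5, 7)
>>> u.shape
(7, 17, 5)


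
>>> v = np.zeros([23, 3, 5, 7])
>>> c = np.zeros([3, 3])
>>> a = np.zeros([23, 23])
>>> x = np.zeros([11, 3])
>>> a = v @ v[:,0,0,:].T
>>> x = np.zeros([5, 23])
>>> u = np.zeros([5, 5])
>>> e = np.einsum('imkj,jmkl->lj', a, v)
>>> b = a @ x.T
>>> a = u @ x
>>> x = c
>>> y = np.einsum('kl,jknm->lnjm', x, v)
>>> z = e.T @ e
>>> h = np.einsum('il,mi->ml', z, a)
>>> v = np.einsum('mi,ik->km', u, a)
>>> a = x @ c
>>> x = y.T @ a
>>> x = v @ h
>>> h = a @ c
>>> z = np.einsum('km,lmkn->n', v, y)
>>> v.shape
(23, 5)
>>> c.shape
(3, 3)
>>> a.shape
(3, 3)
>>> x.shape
(23, 23)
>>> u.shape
(5, 5)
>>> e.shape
(7, 23)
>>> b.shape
(23, 3, 5, 5)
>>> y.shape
(3, 5, 23, 7)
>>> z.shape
(7,)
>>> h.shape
(3, 3)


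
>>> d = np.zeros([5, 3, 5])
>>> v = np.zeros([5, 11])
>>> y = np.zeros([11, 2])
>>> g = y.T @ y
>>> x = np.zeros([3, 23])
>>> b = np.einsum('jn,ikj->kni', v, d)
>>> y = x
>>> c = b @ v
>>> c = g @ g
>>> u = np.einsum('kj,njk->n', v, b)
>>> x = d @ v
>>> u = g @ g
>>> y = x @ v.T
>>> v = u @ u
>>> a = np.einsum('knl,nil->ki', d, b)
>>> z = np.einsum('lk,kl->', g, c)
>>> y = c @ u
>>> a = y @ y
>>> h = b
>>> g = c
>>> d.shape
(5, 3, 5)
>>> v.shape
(2, 2)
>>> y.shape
(2, 2)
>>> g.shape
(2, 2)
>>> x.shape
(5, 3, 11)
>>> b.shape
(3, 11, 5)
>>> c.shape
(2, 2)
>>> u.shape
(2, 2)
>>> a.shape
(2, 2)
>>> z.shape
()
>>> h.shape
(3, 11, 5)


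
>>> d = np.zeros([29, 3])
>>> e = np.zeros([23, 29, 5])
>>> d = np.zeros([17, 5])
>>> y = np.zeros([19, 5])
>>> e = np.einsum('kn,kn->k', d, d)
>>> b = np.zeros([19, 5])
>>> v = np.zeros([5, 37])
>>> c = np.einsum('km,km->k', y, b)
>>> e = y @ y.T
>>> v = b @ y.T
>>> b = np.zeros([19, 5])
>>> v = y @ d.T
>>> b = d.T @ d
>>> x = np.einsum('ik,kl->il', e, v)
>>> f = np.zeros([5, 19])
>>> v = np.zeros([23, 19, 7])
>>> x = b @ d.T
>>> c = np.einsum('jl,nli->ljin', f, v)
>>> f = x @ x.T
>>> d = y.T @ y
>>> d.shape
(5, 5)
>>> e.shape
(19, 19)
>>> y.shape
(19, 5)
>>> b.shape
(5, 5)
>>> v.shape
(23, 19, 7)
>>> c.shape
(19, 5, 7, 23)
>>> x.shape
(5, 17)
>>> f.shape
(5, 5)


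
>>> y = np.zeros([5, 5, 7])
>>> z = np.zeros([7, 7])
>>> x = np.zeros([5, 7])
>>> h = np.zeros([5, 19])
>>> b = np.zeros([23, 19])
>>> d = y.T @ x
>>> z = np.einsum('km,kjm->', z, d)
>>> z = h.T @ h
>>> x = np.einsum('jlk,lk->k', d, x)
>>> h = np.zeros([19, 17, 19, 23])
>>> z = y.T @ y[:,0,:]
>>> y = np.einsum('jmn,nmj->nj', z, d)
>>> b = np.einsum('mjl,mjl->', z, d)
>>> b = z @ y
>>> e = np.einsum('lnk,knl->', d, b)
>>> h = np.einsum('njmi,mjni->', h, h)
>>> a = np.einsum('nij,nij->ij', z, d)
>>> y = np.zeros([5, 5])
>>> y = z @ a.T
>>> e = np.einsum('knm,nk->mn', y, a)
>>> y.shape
(7, 5, 5)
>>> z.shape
(7, 5, 7)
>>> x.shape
(7,)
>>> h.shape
()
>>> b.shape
(7, 5, 7)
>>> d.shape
(7, 5, 7)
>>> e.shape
(5, 5)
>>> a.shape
(5, 7)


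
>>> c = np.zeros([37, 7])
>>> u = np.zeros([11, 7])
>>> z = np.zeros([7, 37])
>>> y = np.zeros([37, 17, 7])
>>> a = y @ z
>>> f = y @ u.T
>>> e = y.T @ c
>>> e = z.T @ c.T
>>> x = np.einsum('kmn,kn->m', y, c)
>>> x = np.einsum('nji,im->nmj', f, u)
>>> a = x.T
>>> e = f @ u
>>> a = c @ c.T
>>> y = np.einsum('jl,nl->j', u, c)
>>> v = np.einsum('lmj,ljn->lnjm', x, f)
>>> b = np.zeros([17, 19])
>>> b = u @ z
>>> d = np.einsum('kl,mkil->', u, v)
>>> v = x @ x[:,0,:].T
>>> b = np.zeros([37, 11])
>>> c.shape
(37, 7)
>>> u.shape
(11, 7)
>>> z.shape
(7, 37)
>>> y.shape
(11,)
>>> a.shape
(37, 37)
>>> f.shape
(37, 17, 11)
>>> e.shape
(37, 17, 7)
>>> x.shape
(37, 7, 17)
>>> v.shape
(37, 7, 37)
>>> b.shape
(37, 11)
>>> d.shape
()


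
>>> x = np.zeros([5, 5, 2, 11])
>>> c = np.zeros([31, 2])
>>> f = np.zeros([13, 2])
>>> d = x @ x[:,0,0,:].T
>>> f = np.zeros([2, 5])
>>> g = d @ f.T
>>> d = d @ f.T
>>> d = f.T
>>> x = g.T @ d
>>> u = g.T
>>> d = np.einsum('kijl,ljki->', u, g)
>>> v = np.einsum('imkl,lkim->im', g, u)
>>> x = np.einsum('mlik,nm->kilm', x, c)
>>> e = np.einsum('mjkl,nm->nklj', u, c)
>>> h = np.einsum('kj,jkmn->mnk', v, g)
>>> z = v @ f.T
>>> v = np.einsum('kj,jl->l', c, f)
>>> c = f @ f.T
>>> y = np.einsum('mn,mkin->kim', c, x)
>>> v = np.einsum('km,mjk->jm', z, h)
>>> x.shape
(2, 5, 2, 2)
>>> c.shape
(2, 2)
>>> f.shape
(2, 5)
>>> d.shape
()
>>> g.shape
(5, 5, 2, 2)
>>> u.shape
(2, 2, 5, 5)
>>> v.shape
(2, 2)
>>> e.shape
(31, 5, 5, 2)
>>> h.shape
(2, 2, 5)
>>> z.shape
(5, 2)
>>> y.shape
(5, 2, 2)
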